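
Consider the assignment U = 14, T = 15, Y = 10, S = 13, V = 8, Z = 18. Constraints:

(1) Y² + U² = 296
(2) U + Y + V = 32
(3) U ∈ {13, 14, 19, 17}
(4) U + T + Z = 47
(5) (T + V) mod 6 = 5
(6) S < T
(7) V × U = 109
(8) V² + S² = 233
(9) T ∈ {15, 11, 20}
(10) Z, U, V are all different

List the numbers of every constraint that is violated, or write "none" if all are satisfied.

(1) Y² + U² = 10² + 14² = 100 + 196 = 296 — OK.
(2) U + Y + V = 14 + 10 + 8 = 32 — OK.
(3) U = 14 is in {13, 14, 19, 17} — OK.
(4) U + T + Z = 14 + 15 + 18 = 47 — OK.
(5) T + V = 23; 23 mod 6 = 5 — OK.
(6) S = 13, T = 15; 13 < 15 — OK.
(7) V × U = 8 × 14 = 112, not 109 — violated.
(8) V² + S² = 8² + 13² = 64 + 169 = 233 — OK.
(9) T = 15 is in {15, 11, 20} — OK.
(10) values 18, 14, 8 are pairwise distinct — OK.

The assignment fails constraint 7.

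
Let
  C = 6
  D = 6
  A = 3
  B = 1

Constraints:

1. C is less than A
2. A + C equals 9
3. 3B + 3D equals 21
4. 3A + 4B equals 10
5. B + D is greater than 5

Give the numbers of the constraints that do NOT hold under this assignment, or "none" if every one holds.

1. C = 6, A = 3; 6 ≥ 3 (want <)  fails
2. A + C = 3 + 6 = 9  holds
3. 3B + 3D = 3(1) + 3(6) = 21  holds
4. 3A + 4B = 3(3) + 4(1) = 13, not 10  fails
5. B + D = 1 + 6 = 7; 7 > 5  holds

Constraints 1 and 4 are violated.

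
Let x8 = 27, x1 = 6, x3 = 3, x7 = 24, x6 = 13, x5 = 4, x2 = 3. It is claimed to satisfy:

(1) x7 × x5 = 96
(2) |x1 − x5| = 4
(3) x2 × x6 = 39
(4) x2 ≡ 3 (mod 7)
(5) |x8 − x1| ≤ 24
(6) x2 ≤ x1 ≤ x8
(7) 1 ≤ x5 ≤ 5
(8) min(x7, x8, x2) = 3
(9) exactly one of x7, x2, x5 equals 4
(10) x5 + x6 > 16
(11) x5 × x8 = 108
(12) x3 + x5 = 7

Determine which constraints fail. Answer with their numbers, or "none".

No — constraint 2 is not satisfied.

(1) x7 × x5 = 24 × 4 = 96  yes
(2) |6 − 4| = 2, not 4  no
(3) x2 × x6 = 3 × 13 = 39  yes
(4) 3 mod 7 = 3  yes
(5) |27 − 6| = 21; 21 ≤ 24  yes
(6) values 3 ≤ 6 ≤ 27  yes
(7) x5 = 4 lies in [1, 5]  yes
(8) min(24, 27, 3) = 3  yes
(9) x7=24, x2=3, x5=4; 1 of them equals 4  yes
(10) x5 + x6 = 4 + 13 = 17; 17 > 16  yes
(11) x5 × x8 = 4 × 27 = 108  yes
(12) x3 + x5 = 3 + 4 = 7  yes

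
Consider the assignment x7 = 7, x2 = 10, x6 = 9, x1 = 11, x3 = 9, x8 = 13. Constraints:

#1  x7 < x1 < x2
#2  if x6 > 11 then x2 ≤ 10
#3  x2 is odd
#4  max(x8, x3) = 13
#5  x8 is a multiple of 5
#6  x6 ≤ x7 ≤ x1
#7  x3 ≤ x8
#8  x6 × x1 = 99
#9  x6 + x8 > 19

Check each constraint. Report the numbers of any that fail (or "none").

#1 values 7, 11, 10; x1 = 11 is not < x2 = 10  ✗
#2 x6 = 9, not > 11; antecedent false, conditional vacuously true  ✓
#3 x2 = 10 is even  ✗
#4 max(13, 9) = 13  ✓
#5 13 = 5×2 + 3, so 5 does not divide 13  ✗
#6 values 9, 7, 11; x6 = 9 is not ≤ x7 = 7  ✗
#7 x3 = 9, x8 = 13; 9 ≤ 13  ✓
#8 x6 × x1 = 9 × 11 = 99  ✓
#9 x6 + x8 = 9 + 13 = 22; 22 > 19  ✓

The assignment fails constraints 1, 3, 5, and 6.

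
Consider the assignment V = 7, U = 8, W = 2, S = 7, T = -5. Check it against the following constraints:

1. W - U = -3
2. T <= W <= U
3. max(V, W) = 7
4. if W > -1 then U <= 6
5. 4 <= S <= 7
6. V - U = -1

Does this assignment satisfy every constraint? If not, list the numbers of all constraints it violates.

The assignment fails constraints 1 and 4.

1. W - U = 2 - 8 = -6, not -3  ✗
2. values -5 <= 2 <= 8  ✓
3. max(7, 2) = 7  ✓
4. W = 2 > -1, so we need U ≤ 6; but U = 8 > 6  ✗
5. S = 7 lies in [4, 7]  ✓
6. V - U = 7 - 8 = -1  ✓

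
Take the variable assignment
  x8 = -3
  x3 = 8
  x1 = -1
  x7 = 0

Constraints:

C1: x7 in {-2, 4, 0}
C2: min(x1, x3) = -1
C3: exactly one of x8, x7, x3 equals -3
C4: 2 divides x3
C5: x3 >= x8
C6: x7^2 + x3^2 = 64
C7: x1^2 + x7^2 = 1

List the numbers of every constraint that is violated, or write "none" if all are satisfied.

C1: x7 = 0 is in {-2, 4, 0} — OK.
C2: min(-1, 8) = -1 — OK.
C3: x8=-3, x7=0, x3=8; 1 of them equals -3 — OK.
C4: 8 / 2 = 4, so 2 divides 8 — OK.
C5: x3 = 8, x8 = -3; 8 ≥ -3 — OK.
C6: x7^2 + x3^2 = 0^2 + 8^2 = 0 + 64 = 64 — OK.
C7: x1^2 + x7^2 = (-1)^2 + 0^2 = 1 + 0 = 1 — OK.

None — every constraint holds.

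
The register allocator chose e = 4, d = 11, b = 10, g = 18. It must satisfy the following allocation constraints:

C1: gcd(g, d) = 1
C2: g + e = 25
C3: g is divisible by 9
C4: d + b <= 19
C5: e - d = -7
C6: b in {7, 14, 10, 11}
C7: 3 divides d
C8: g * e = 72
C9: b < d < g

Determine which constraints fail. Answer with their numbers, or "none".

No — constraints 2, 4, and 7 are not satisfied.

C1: gcd(18, 11) = 1  ✓
C2: g + e = 18 + 4 = 22, not 25  ✗
C3: 18 / 9 = 2, so 9 divides 18  ✓
C4: d + b = 11 + 10 = 21; 21 > 19, bound 19 not met  ✗
C5: e - d = 4 - 11 = -7  ✓
C6: b = 10 is in {7, 14, 10, 11}  ✓
C7: 11 = 3*3 + 2, so 3 does not divide 11  ✗
C8: g * e = 18 * 4 = 72  ✓
C9: values 10 < 11 < 18  ✓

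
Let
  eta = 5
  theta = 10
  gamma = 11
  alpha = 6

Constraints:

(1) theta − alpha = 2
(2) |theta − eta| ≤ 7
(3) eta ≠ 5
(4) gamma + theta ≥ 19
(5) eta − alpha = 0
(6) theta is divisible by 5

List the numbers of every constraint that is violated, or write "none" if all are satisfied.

(1) theta − alpha = 10 − 6 = 4, not 2 — violated.
(2) |10 − 5| = 5; 5 ≤ 7 — satisfied.
(3) eta = 5, but 5 is required to differ — violated.
(4) gamma + theta = 11 + 10 = 21; 21 ≥ 19 — satisfied.
(5) eta − alpha = 5 − 6 = -1, not 0 — violated.
(6) 10 / 5 = 2, so 5 divides 10 — satisfied.

Constraints 1, 3, and 5 are violated.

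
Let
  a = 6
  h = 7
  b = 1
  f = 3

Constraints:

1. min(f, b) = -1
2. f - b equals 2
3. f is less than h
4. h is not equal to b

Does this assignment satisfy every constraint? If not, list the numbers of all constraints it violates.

No — constraint 1 is not satisfied.

1. min(3, 1) = 1, not -1  false
2. f - b = 3 - 1 = 2  true
3. f = 3, h = 7; 3 < 7  true
4. h = 7, b = 1; distinct  true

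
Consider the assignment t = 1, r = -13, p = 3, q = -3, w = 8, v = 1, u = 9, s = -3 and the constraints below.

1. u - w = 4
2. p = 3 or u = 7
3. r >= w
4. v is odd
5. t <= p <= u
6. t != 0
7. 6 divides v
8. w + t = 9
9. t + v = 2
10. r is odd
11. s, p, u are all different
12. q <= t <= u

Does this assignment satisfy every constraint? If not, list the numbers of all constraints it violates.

Constraints 1, 3, 7 are violated.

1. u - w = 9 - 8 = 1, not 4 — violated.
2. p = 3 = 3 (first disjunct) — satisfied.
3. r = -13, w = 8; -13 < 8 (want ≥) — violated.
4. v = 1 is odd — satisfied.
5. values 1 <= 3 <= 9 — satisfied.
6. t = 1, and 1 ≠ 0 — satisfied.
7. 1 = 6*0 + 1, so 6 does not divide 1 — violated.
8. w + t = 8 + 1 = 9 — satisfied.
9. t + v = 1 + 1 = 2 — satisfied.
10. r = -13 is odd — satisfied.
11. values -3, 3, 9 are pairwise distinct — satisfied.
12. values -3 <= 1 <= 9 — satisfied.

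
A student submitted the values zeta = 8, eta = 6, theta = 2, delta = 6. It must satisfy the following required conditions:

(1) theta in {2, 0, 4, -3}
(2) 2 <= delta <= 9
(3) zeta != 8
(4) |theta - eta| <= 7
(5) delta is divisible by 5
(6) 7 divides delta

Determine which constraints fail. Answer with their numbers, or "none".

(1) theta = 2 is in {2, 0, 4, -3}  holds
(2) delta = 6 lies in [2, 9]  holds
(3) zeta = 8, but 8 is required to differ  fails
(4) |2 - 6| = 4; 4 ≤ 7  holds
(5) 6 = 5*1 + 1, so 5 does not divide 6  fails
(6) 6 = 7*0 + 6, so 7 does not divide 6  fails

The assignment fails constraints 3, 5, and 6.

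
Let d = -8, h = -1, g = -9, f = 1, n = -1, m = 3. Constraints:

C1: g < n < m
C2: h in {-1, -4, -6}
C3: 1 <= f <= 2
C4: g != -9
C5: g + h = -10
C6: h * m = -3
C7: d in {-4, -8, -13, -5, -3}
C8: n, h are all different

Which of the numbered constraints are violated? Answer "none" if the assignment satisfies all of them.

C1: values -9 < -1 < 3 — holds.
C2: h = -1 is in {-1, -4, -6} — holds.
C3: f = 1 lies in [1, 2] — holds.
C4: g = -9, but -9 is required to differ — does not hold.
C5: g + h = -9 + (-1) = -10 — holds.
C6: h * m = -1 * 3 = -3 — holds.
C7: d = -8 is in {-4, -8, -13, -5, -3} — holds.
C8: n = h = -1, not all different — does not hold.

Violated: 4 and 8.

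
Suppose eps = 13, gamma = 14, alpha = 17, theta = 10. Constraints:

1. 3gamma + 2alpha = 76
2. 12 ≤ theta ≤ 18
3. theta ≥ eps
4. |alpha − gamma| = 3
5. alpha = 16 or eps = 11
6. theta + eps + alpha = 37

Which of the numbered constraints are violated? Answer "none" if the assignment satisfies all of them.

1. 3gamma + 2alpha = 3(14) + 2(17) = 76  yes
2. theta = 10 is outside [12, 18]  no
3. theta = 10, eps = 13; 10 < 13 (want ≥)  no
4. |17 − 14| = 3  yes
5. alpha = 17 ≠ 16 and eps = 13 ≠ 11; both disjuncts false  no
6. theta + eps + alpha = 10 + 13 + 17 = 40, not 37  no

Constraints 2, 3, 5, 6 do not hold.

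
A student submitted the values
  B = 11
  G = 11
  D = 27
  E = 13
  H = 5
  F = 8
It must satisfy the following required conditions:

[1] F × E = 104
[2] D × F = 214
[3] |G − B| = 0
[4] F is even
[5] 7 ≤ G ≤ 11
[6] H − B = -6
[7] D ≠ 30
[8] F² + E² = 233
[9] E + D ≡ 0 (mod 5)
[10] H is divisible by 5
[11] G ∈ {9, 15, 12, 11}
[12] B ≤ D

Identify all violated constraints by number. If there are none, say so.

[1] F × E = 8 × 13 = 104  holds
[2] D × F = 27 × 8 = 216, not 214  fails
[3] |11 − 11| = 0  holds
[4] F = 8 is even  holds
[5] G = 11 lies in [7, 11]  holds
[6] H − B = 5 − 11 = -6  holds
[7] D = 27, and 27 ≠ 30  holds
[8] F² + E² = 8² + 13² = 64 + 169 = 233  holds
[9] E + D = 40; 40 mod 5 = 0  holds
[10] 5 / 5 = 1, so 5 divides 5  holds
[11] G = 11 is in {9, 15, 12, 11}  holds
[12] B = 11, D = 27; 11 ≤ 27  holds

Violated: 2.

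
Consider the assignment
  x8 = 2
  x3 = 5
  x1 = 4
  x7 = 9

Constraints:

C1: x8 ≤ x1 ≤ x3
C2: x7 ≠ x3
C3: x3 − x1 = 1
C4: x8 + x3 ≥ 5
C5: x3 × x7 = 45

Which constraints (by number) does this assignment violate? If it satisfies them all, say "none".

C1: values 2 ≤ 4 ≤ 5  ✔
C2: x7 = 9, x3 = 5; distinct  ✔
C3: x3 − x1 = 5 − 4 = 1  ✔
C4: x8 + x3 = 2 + 5 = 7; 7 ≥ 5  ✔
C5: x3 × x7 = 5 × 9 = 45  ✔

Yes — all constraints hold.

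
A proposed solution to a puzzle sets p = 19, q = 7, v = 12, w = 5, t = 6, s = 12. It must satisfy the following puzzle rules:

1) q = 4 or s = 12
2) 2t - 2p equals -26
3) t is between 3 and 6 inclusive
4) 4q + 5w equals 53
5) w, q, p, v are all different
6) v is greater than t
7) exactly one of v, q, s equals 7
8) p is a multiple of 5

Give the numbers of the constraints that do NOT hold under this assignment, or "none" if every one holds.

1) q = 7 ≠ 4, but s = 12 = 12 (second disjunct)  OK
2) 2t - 2p = 2(6) - 2(19) = -26  OK
3) t = 6 lies in [3, 6]  OK
4) 4q + 5w = 4(7) + 5(5) = 53  OK
5) values 5, 7, 19, 12 are pairwise distinct  OK
6) v = 12, t = 6; 12 > 6  OK
7) v=12, q=7, s=12; 1 of them equals 7  OK
8) 19 = 5*3 + 4, so 5 does not divide 19  FAIL

No — constraint 8 is not satisfied.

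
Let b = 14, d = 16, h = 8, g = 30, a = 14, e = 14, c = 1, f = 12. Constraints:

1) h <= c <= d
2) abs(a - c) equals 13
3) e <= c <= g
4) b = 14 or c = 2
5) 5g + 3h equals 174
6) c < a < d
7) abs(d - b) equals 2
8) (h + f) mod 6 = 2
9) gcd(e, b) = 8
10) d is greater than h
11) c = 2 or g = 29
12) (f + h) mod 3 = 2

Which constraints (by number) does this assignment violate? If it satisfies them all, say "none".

Violated: 1, 3, 9, and 11.

1) values 8, 1, 16; h = 8 is not <= c = 1  false
2) abs(14 - 1) = 13  true
3) values 14, 1, 30; e = 14 is not <= c = 1  false
4) b = 14 = 14 (first disjunct)  true
5) 5g + 3h = 5(30) + 3(8) = 174  true
6) values 1 < 14 < 16  true
7) abs(16 - 14) = 2  true
8) h + f = 20; 20 mod 6 = 2  true
9) gcd(14, 14) = 14, not 8  false
10) d = 16, h = 8; 16 > 8  true
11) c = 1 ≠ 2 and g = 30 ≠ 29; both disjuncts false  false
12) f + h = 20; 20 mod 3 = 2  true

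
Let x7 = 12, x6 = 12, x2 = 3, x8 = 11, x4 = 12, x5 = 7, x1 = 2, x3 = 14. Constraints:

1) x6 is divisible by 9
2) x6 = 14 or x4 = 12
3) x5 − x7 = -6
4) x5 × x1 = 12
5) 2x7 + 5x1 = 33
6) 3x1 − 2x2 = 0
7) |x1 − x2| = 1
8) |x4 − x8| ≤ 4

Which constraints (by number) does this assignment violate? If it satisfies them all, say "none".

1) 12 = 9×1 + 3, so 9 does not divide 12 — violated.
2) x6 = 12 ≠ 14, but x4 = 12 = 12 (second disjunct) — satisfied.
3) x5 − x7 = 7 − 12 = -5, not -6 — violated.
4) x5 × x1 = 7 × 2 = 14, not 12 — violated.
5) 2x7 + 5x1 = 2(12) + 5(2) = 34, not 33 — violated.
6) 3x1 − 2x2 = 3(2) − 2(3) = 0 — satisfied.
7) |2 − 3| = 1 — satisfied.
8) |12 − 11| = 1; 1 ≤ 4 — satisfied.

Violated: 1, 3, 4, and 5.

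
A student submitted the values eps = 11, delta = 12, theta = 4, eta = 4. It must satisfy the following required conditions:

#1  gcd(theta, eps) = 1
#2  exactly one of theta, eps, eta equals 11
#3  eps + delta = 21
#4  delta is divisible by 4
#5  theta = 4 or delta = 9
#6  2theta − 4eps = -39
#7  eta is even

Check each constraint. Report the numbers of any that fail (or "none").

The assignment fails constraints 3 and 6.

#1 gcd(4, 11) = 1  holds
#2 theta=4, eps=11, eta=4; 1 of them equals 11  holds
#3 eps + delta = 11 + 12 = 23, not 21  fails
#4 12 / 4 = 3, so 4 divides 12  holds
#5 theta = 4 = 4 (first disjunct)  holds
#6 2theta − 4eps = 2(4) − 4(11) = -36, not -39  fails
#7 eta = 4 is even  holds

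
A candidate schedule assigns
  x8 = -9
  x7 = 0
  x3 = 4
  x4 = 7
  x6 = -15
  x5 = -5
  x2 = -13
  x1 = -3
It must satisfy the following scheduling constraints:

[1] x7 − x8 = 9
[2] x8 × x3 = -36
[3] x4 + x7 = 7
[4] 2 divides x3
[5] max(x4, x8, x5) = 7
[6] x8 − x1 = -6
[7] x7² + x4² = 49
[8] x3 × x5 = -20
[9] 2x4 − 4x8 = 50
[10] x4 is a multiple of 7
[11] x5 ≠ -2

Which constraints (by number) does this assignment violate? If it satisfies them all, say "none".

All constraints are satisfied.

[1] x7 − x8 = 0 − (-9) = 9 — holds.
[2] x8 × x3 = -9 × 4 = -36 — holds.
[3] x4 + x7 = 7 + 0 = 7 — holds.
[4] 4 / 2 = 2, so 2 divides 4 — holds.
[5] max(7, -9, -5) = 7 — holds.
[6] x8 − x1 = -9 − (-3) = -6 — holds.
[7] x7² + x4² = 0² + 7² = 0 + 49 = 49 — holds.
[8] x3 × x5 = 4 × (-5) = -20 — holds.
[9] 2x4 − 4x8 = 2(7) − 4(-9) = 50 — holds.
[10] 7 / 7 = 1, so 7 divides 7 — holds.
[11] x5 = -5, and -5 ≠ -2 — holds.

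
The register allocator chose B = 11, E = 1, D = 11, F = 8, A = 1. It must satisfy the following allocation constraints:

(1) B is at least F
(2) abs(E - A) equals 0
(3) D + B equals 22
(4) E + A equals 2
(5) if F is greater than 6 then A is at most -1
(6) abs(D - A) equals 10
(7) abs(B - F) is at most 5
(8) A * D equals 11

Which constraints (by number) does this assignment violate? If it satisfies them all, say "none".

The assignment fails constraint 5.

(1) B = 11, F = 8; 11 ≥ 8  yes
(2) abs(1 - 1) = 0  yes
(3) D + B = 11 + 11 = 22  yes
(4) E + A = 1 + 1 = 2  yes
(5) F = 8 > 6, so we need A ≤ -1; but A = 1 > -1  no
(6) abs(11 - 1) = 10  yes
(7) abs(11 - 8) = 3; 3 ≤ 5  yes
(8) A * D = 1 * 11 = 11  yes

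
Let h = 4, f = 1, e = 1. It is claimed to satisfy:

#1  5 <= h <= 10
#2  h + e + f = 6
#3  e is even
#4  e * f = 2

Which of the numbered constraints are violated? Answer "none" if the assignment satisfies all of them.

Violated: 1, 3, and 4.

#1 h = 4 is outside [5, 10] — does not hold.
#2 h + e + f = 4 + 1 + 1 = 6 — holds.
#3 e = 1 is odd — does not hold.
#4 e * f = 1 * 1 = 1, not 2 — does not hold.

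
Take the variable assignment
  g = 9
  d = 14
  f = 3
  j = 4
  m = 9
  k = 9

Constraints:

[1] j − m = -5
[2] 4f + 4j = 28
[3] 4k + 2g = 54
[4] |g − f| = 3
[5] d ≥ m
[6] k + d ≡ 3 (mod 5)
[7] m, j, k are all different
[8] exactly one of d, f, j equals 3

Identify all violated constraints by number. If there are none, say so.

[1] j − m = 4 − 9 = -5 — satisfied.
[2] 4f + 4j = 4(3) + 4(4) = 28 — satisfied.
[3] 4k + 2g = 4(9) + 2(9) = 54 — satisfied.
[4] |9 − 3| = 6, not 3 — violated.
[5] d = 14, m = 9; 14 ≥ 9 — satisfied.
[6] k + d = 23; 23 mod 5 = 3 — satisfied.
[7] m = k = 9, not all different — violated.
[8] d=14, f=3, j=4; 1 of them equals 3 — satisfied.

Constraints 4 and 7 are violated.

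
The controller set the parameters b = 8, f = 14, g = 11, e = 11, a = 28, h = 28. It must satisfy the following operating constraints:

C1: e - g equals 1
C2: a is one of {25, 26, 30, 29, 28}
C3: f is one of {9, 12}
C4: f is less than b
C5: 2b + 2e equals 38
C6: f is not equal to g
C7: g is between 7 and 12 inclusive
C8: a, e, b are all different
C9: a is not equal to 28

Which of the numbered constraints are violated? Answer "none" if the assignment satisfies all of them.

Violated: 1, 3, 4, and 9.

C1: e - g = 11 - 11 = 0, not 1  ✘
C2: a = 28 is in {25, 26, 30, 29, 28}  ✔
C3: f = 14 is not in {9, 12}  ✘
C4: f = 14, b = 8; 14 ≥ 8 (want <)  ✘
C5: 2b + 2e = 2(8) + 2(11) = 38  ✔
C6: f = 14, g = 11; distinct  ✔
C7: g = 11 lies in [7, 12]  ✔
C8: values 28, 11, 8 are pairwise distinct  ✔
C9: a = 28, but 28 is required to differ  ✘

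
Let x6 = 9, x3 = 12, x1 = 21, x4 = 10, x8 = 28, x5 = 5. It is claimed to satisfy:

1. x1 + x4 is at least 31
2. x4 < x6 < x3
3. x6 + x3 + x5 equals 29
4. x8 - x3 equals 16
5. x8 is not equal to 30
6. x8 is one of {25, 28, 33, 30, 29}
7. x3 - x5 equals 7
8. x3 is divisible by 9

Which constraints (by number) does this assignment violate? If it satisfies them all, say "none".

1. x1 + x4 = 21 + 10 = 31; 31 ≥ 31 — satisfied.
2. values 10, 9, 12; x4 = 10 is not < x6 = 9 — violated.
3. x6 + x3 + x5 = 9 + 12 + 5 = 26, not 29 — violated.
4. x8 - x3 = 28 - 12 = 16 — satisfied.
5. x8 = 28, and 28 ≠ 30 — satisfied.
6. x8 = 28 is in {25, 28, 33, 30, 29} — satisfied.
7. x3 - x5 = 12 - 5 = 7 — satisfied.
8. 12 = 9*1 + 3, so 9 does not divide 12 — violated.

Constraints 2, 3, and 8 do not hold.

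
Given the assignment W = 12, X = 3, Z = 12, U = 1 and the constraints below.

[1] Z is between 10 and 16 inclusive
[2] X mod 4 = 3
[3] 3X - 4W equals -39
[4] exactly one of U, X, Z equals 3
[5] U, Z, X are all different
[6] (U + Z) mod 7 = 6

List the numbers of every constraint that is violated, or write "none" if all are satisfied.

[1] Z = 12 lies in [10, 16] — holds.
[2] 3 mod 4 = 3 — holds.
[3] 3X - 4W = 3(3) - 4(12) = -39 — holds.
[4] U=1, X=3, Z=12; 1 of them equals 3 — holds.
[5] values 1, 12, 3 are pairwise distinct — holds.
[6] U + Z = 13; 13 mod 7 = 6 — holds.

All constraints are satisfied.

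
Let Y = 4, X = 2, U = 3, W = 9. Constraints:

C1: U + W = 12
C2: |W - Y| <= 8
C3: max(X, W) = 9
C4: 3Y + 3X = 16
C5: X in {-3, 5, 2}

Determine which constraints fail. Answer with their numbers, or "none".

C1: U + W = 3 + 9 = 12  OK
C2: |9 - 4| = 5; 5 ≤ 8  OK
C3: max(2, 9) = 9  OK
C4: 3Y + 3X = 3(4) + 3(2) = 18, not 16  FAIL
C5: X = 2 is in {-3, 5, 2}  OK

Constraint 4 is violated.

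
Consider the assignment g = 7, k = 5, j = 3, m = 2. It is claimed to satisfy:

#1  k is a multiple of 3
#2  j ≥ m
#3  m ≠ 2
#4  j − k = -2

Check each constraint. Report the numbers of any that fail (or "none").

#1 5 = 3×1 + 2, so 3 does not divide 5  ✗
#2 j = 3, m = 2; 3 ≥ 2  ✓
#3 m = 2, but 2 is required to differ  ✗
#4 j − k = 3 − 5 = -2  ✓

Constraints 1 and 3 do not hold.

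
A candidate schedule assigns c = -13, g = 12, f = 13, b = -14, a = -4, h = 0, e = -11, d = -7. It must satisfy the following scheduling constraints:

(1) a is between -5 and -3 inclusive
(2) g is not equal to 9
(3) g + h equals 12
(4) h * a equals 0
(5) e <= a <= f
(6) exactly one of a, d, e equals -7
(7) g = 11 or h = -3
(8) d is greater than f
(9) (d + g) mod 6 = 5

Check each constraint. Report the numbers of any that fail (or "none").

Violated: 7 and 8.

(1) a = -4 lies in [-5, -3]  true
(2) g = 12, and 12 ≠ 9  true
(3) g + h = 12 + 0 = 12  true
(4) h * a = 0 * (-4) = 0  true
(5) values -11 <= -4 <= 13  true
(6) a=-4, d=-7, e=-11; 1 of them equals -7  true
(7) g = 12 ≠ 11 and h = 0 ≠ -3; both disjuncts false  false
(8) d = -7, f = 13; -7 ≤ 13 (want >)  false
(9) d + g = 5; 5 mod 6 = 5  true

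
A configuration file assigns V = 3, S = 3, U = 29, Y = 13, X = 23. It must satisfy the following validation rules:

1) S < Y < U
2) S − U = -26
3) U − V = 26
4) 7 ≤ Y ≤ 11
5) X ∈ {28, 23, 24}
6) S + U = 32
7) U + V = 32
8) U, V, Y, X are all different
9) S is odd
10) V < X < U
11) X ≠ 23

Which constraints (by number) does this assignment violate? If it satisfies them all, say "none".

Constraints 4 and 11 do not hold.

1) values 3 < 13 < 29 — OK.
2) S − U = 3 − 29 = -26 — OK.
3) U − V = 29 − 3 = 26 — OK.
4) Y = 13 is outside [7, 11] — violated.
5) X = 23 is in {28, 23, 24} — OK.
6) S + U = 3 + 29 = 32 — OK.
7) U + V = 29 + 3 = 32 — OK.
8) values 29, 3, 13, 23 are pairwise distinct — OK.
9) S = 3 is odd — OK.
10) values 3 < 23 < 29 — OK.
11) X = 23, but 23 is required to differ — violated.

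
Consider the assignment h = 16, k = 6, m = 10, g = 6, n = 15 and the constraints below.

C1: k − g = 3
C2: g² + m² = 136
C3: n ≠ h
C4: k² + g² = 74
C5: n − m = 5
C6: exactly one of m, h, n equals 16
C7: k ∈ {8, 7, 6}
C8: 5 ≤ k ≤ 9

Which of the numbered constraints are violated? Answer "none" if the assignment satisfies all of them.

C1: k − g = 6 − 6 = 0, not 3  ✗
C2: g² + m² = 6² + 10² = 36 + 100 = 136  ✓
C3: n = 15, h = 16; distinct  ✓
C4: k² + g² = 6² + 6² = 36 + 36 = 72, not 74  ✗
C5: n − m = 15 − 10 = 5  ✓
C6: m=10, h=16, n=15; 1 of them equals 16  ✓
C7: k = 6 is in {8, 7, 6}  ✓
C8: k = 6 lies in [5, 9]  ✓

No — constraints 1 and 4 are not satisfied.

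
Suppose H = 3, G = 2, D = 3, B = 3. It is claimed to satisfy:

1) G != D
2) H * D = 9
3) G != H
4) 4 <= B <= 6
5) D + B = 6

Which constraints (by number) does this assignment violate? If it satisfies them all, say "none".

1) G = 2, D = 3; distinct — holds.
2) H * D = 3 * 3 = 9 — holds.
3) G = 2, H = 3; distinct — holds.
4) B = 3 is outside [4, 6] — does not hold.
5) D + B = 3 + 3 = 6 — holds.

Constraint 4 is violated.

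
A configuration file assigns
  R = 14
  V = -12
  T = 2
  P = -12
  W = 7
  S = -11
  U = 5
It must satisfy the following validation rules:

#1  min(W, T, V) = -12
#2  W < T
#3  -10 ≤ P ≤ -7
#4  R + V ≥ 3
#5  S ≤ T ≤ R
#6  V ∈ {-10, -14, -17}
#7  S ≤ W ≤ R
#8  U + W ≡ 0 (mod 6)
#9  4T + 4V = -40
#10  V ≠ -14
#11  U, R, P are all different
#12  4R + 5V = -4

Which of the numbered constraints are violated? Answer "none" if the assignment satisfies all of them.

Constraints 2, 3, 4, and 6 are violated.

#1 min(7, 2, -12) = -12  ✔
#2 W = 7, T = 2; 7 ≥ 2 (want <)  ✘
#3 P = -12 is outside [-10, -7]  ✘
#4 R + V = 14 + (-12) = 2; 2 < 3, bound 3 not met  ✘
#5 values -11 ≤ 2 ≤ 14  ✔
#6 V = -12 is not in {-10, -14, -17}  ✘
#7 values -11 ≤ 7 ≤ 14  ✔
#8 U + W = 12; 12 mod 6 = 0  ✔
#9 4T + 4V = 4(2) + 4(-12) = -40  ✔
#10 V = -12, and -12 ≠ -14  ✔
#11 values 5, 14, -12 are pairwise distinct  ✔
#12 4R + 5V = 4(14) + 5(-12) = -4  ✔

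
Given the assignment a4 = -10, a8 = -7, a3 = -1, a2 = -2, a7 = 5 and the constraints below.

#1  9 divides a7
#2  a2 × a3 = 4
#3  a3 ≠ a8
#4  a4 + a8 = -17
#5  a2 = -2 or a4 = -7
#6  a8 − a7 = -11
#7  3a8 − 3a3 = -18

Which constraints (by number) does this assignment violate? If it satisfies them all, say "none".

The assignment fails constraints 1, 2, and 6.

#1 5 = 9×0 + 5, so 9 does not divide 5  false
#2 a2 × a3 = -2 × (-1) = 2, not 4  false
#3 a3 = -1, a8 = -7; distinct  true
#4 a4 + a8 = -10 + (-7) = -17  true
#5 a2 = -2 = -2 (first disjunct)  true
#6 a8 − a7 = -7 − 5 = -12, not -11  false
#7 3a8 − 3a3 = 3(-7) − 3(-1) = -18  true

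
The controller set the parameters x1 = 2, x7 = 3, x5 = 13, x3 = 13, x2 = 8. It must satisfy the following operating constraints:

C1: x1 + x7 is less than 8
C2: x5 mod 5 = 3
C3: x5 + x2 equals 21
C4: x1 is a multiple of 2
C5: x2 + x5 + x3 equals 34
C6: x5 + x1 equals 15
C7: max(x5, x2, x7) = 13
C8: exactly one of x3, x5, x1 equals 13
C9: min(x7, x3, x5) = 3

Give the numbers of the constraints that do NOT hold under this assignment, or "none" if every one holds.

C1: x1 + x7 = 2 + 3 = 5; 5 < 8  yes
C2: 13 mod 5 = 3  yes
C3: x5 + x2 = 13 + 8 = 21  yes
C4: 2 / 2 = 1, so 2 divides 2  yes
C5: x2 + x5 + x3 = 8 + 13 + 13 = 34  yes
C6: x5 + x1 = 13 + 2 = 15  yes
C7: max(13, 8, 3) = 13  yes
C8: x3=13, x5=13, x1=2; 2 of them equal 13, not exactly one  no
C9: min(3, 13, 13) = 3  yes

Constraint 8 does not hold.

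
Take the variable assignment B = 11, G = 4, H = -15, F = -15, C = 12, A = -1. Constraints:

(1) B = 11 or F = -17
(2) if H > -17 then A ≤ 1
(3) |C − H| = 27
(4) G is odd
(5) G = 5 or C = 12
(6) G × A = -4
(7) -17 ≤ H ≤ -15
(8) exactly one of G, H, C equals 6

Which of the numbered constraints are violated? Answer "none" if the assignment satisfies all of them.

The assignment fails constraints 4 and 8.

(1) B = 11 = 11 (first disjunct)  ✓
(2) H = -15 > -17, so we need A ≤ 1; A = -1 ≤ 1  ✓
(3) |12 − (-15)| = 27  ✓
(4) G = 4 is even  ✗
(5) G = 4 ≠ 5, but C = 12 = 12 (second disjunct)  ✓
(6) G × A = 4 × (-1) = -4  ✓
(7) H = -15 lies in [-17, -15]  ✓
(8) G=4, H=-15, C=12; 0 of them equal 6, not exactly one  ✗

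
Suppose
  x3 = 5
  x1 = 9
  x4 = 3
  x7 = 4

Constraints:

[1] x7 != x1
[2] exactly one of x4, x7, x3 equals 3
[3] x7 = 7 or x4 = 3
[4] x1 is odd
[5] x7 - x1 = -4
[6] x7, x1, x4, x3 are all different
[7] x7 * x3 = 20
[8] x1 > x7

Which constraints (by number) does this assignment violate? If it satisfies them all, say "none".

The assignment fails constraint 5.

[1] x7 = 4, x1 = 9; distinct — OK.
[2] x4=3, x7=4, x3=5; 1 of them equals 3 — OK.
[3] x7 = 4 ≠ 7, but x4 = 3 = 3 (second disjunct) — OK.
[4] x1 = 9 is odd — OK.
[5] x7 - x1 = 4 - 9 = -5, not -4 — violated.
[6] values 4, 9, 3, 5 are pairwise distinct — OK.
[7] x7 * x3 = 4 * 5 = 20 — OK.
[8] x1 = 9, x7 = 4; 9 > 4 — OK.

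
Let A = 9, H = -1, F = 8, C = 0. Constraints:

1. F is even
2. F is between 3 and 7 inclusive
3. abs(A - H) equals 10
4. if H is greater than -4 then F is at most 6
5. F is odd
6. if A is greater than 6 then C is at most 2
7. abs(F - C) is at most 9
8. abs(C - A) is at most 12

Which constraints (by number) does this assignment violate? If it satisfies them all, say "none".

1. F = 8 is even — holds.
2. F = 8 is outside [3, 7] — fails.
3. abs(9 - (-1)) = 10 — holds.
4. H = -1 > -4, so we need F ≤ 6; but F = 8 > 6 — fails.
5. F = 8 is even — fails.
6. A = 9 > 6, so we need C ≤ 2; C = 0 ≤ 2 — holds.
7. abs(8 - 0) = 8; 8 ≤ 9 — holds.
8. abs(0 - 9) = 9; 9 ≤ 12 — holds.

Constraints 2, 4, 5 are violated.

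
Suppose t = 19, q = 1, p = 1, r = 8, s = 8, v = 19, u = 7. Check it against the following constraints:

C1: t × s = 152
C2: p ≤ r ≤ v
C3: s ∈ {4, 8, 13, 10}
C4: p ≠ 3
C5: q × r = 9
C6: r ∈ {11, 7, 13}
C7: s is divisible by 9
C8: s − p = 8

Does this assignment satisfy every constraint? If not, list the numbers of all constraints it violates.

C1: t × s = 19 × 8 = 152 — holds.
C2: values 1 ≤ 8 ≤ 19 — holds.
C3: s = 8 is in {4, 8, 13, 10} — holds.
C4: p = 1, and 1 ≠ 3 — holds.
C5: q × r = 1 × 8 = 8, not 9 — fails.
C6: r = 8 is not in {11, 7, 13} — fails.
C7: 8 = 9×0 + 8, so 9 does not divide 8 — fails.
C8: s − p = 8 − 1 = 7, not 8 — fails.

Constraints 5, 6, 7, 8 do not hold.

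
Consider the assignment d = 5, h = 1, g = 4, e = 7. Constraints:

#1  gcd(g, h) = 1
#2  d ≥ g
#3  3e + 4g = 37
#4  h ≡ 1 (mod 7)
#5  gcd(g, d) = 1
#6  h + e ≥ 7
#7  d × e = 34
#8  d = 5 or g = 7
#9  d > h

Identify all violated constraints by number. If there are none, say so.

#1 gcd(4, 1) = 1 — OK.
#2 d = 5, g = 4; 5 ≥ 4 — OK.
#3 3e + 4g = 3(7) + 4(4) = 37 — OK.
#4 1 mod 7 = 1 — OK.
#5 gcd(4, 5) = 1 — OK.
#6 h + e = 1 + 7 = 8; 8 ≥ 7 — OK.
#7 d × e = 5 × 7 = 35, not 34 — violated.
#8 d = 5 = 5 (first disjunct) — OK.
#9 d = 5, h = 1; 5 > 1 — OK.

The assignment fails constraint 7.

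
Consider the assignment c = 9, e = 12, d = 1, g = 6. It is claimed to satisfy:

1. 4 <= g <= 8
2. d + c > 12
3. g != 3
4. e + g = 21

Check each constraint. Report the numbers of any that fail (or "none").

The assignment fails constraints 2 and 4.

1. g = 6 lies in [4, 8] — holds.
2. d + c = 1 + 9 = 10; 10 ≤ 12, bound 12 not met — does not hold.
3. g = 6, and 6 ≠ 3 — holds.
4. e + g = 12 + 6 = 18, not 21 — does not hold.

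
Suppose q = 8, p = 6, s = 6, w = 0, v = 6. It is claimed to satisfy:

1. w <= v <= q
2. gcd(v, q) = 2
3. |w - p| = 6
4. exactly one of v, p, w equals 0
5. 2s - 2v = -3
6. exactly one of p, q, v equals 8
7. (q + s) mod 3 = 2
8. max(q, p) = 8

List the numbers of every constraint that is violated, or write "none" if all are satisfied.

1. values 0 <= 6 <= 8 — holds.
2. gcd(6, 8) = 2 — holds.
3. |0 - 6| = 6 — holds.
4. v=6, p=6, w=0; 1 of them equals 0 — holds.
5. 2s - 2v = 2(6) - 2(6) = 0, not -3 — fails.
6. p=6, q=8, v=6; 1 of them equals 8 — holds.
7. q + s = 14; 14 mod 3 = 2 — holds.
8. max(8, 6) = 8 — holds.

The assignment fails constraint 5.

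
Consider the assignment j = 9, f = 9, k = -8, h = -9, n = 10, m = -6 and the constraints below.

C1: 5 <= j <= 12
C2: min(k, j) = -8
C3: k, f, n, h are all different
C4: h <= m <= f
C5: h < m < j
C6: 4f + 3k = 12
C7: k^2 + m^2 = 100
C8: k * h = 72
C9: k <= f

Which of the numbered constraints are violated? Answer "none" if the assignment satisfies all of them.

C1: j = 9 lies in [5, 12] — satisfied.
C2: min(-8, 9) = -8 — satisfied.
C3: values -8, 9, 10, -9 are pairwise distinct — satisfied.
C4: values -9 <= -6 <= 9 — satisfied.
C5: values -9 < -6 < 9 — satisfied.
C6: 4f + 3k = 4(9) + 3(-8) = 12 — satisfied.
C7: k^2 + m^2 = (-8)^2 + (-6)^2 = 64 + 36 = 100 — satisfied.
C8: k * h = -8 * (-9) = 72 — satisfied.
C9: k = -8, f = 9; -8 ≤ 9 — satisfied.

None — every constraint holds.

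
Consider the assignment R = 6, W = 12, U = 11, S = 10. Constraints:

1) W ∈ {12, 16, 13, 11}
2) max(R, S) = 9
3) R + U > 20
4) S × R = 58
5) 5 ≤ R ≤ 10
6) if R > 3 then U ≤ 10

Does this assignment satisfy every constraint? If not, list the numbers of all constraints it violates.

1) W = 12 is in {12, 16, 13, 11}  yes
2) max(6, 10) = 10, not 9  no
3) R + U = 6 + 11 = 17; 17 ≤ 20, bound 20 not met  no
4) S × R = 10 × 6 = 60, not 58  no
5) R = 6 lies in [5, 10]  yes
6) R = 6 > 3, so we need U ≤ 10; but U = 11 > 10  no

No — constraints 2, 3, 4, 6 are not satisfied.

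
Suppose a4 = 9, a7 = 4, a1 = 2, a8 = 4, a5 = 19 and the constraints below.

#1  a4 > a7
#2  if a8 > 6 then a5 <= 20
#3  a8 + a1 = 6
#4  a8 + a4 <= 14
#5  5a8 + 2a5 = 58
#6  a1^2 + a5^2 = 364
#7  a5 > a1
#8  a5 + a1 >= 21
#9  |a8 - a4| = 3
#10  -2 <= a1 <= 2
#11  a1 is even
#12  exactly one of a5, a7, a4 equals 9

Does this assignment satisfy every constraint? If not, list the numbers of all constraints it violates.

#1 a4 = 9, a7 = 4; 9 > 4 — holds.
#2 a8 = 4, not > 6; antecedent false, conditional vacuously true — holds.
#3 a8 + a1 = 4 + 2 = 6 — holds.
#4 a8 + a4 = 4 + 9 = 13; 13 ≤ 14 — holds.
#5 5a8 + 2a5 = 5(4) + 2(19) = 58 — holds.
#6 a1^2 + a5^2 = 2^2 + 19^2 = 4 + 361 = 365, not 364 — does not hold.
#7 a5 = 19, a1 = 2; 19 > 2 — holds.
#8 a5 + a1 = 19 + 2 = 21; 21 ≥ 21 — holds.
#9 |4 - 9| = 5, not 3 — does not hold.
#10 a1 = 2 lies in [-2, 2] — holds.
#11 a1 = 2 is even — holds.
#12 a5=19, a7=4, a4=9; 1 of them equals 9 — holds.

Violated: 6 and 9.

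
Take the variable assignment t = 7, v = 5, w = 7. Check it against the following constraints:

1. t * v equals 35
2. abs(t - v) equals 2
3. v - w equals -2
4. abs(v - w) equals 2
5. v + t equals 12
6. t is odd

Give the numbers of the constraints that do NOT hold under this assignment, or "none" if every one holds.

The assignment satisfies every constraint.

1. t * v = 7 * 5 = 35  ✔
2. abs(7 - 5) = 2  ✔
3. v - w = 5 - 7 = -2  ✔
4. abs(5 - 7) = 2  ✔
5. v + t = 5 + 7 = 12  ✔
6. t = 7 is odd  ✔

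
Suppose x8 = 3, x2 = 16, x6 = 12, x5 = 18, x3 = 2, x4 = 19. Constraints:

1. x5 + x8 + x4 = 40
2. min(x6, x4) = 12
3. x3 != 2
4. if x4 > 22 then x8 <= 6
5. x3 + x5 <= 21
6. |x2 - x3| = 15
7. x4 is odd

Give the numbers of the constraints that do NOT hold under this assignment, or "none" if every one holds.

Constraints 3 and 6 are violated.

1. x5 + x8 + x4 = 18 + 3 + 19 = 40  ✓
2. min(12, 19) = 12  ✓
3. x3 = 2, but 2 is required to differ  ✗
4. x4 = 19, not > 22; antecedent false, conditional vacuously true  ✓
5. x3 + x5 = 2 + 18 = 20; 20 ≤ 21  ✓
6. |16 - 2| = 14, not 15  ✗
7. x4 = 19 is odd  ✓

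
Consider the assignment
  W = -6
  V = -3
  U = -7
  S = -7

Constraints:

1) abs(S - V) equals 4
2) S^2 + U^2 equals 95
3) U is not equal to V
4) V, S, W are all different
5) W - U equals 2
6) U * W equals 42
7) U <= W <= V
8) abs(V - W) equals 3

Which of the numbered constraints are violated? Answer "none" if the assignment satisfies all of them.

1) abs(-7 - (-3)) = 4  ✔
2) S^2 + U^2 = (-7)^2 + (-7)^2 = 49 + 49 = 98, not 95  ✘
3) U = -7, V = -3; distinct  ✔
4) values -3, -7, -6 are pairwise distinct  ✔
5) W - U = -6 - (-7) = 1, not 2  ✘
6) U * W = -7 * (-6) = 42  ✔
7) values -7 <= -6 <= -3  ✔
8) abs(-3 - (-6)) = 3  ✔

Constraints 2, 5 do not hold.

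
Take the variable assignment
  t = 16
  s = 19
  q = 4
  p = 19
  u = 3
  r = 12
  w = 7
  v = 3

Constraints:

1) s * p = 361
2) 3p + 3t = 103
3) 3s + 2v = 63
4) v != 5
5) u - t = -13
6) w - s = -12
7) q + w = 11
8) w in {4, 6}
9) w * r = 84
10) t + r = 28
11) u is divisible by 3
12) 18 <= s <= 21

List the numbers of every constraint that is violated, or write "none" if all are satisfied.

No — constraints 2 and 8 are not satisfied.

1) s * p = 19 * 19 = 361 — satisfied.
2) 3p + 3t = 3(19) + 3(16) = 105, not 103 — violated.
3) 3s + 2v = 3(19) + 2(3) = 63 — satisfied.
4) v = 3, and 3 ≠ 5 — satisfied.
5) u - t = 3 - 16 = -13 — satisfied.
6) w - s = 7 - 19 = -12 — satisfied.
7) q + w = 4 + 7 = 11 — satisfied.
8) w = 7 is not in {4, 6} — violated.
9) w * r = 7 * 12 = 84 — satisfied.
10) t + r = 16 + 12 = 28 — satisfied.
11) 3 / 3 = 1, so 3 divides 3 — satisfied.
12) s = 19 lies in [18, 21] — satisfied.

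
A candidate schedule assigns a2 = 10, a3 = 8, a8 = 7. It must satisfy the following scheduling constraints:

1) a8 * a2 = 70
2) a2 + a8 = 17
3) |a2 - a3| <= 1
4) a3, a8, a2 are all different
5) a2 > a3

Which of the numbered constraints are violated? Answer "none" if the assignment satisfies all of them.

1) a8 * a2 = 7 * 10 = 70  ✔
2) a2 + a8 = 10 + 7 = 17  ✔
3) |10 - 8| = 2; 2 > 1, exceeds bound 1  ✘
4) values 8, 7, 10 are pairwise distinct  ✔
5) a2 = 10, a3 = 8; 10 > 8  ✔

The assignment fails constraint 3.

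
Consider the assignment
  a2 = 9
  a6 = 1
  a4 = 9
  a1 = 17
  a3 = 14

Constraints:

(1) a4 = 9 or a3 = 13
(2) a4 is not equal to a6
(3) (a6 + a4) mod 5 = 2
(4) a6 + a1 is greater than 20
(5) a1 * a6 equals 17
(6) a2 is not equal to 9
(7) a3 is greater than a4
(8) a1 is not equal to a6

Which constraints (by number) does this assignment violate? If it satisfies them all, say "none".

(1) a4 = 9 = 9 (first disjunct) — satisfied.
(2) a4 = 9, a6 = 1; distinct — satisfied.
(3) a6 + a4 = 10; 10 mod 5 = 0, not 2 — violated.
(4) a6 + a1 = 1 + 17 = 18; 18 ≤ 20, bound 20 not met — violated.
(5) a1 * a6 = 17 * 1 = 17 — satisfied.
(6) a2 = 9, but 9 is required to differ — violated.
(7) a3 = 14, a4 = 9; 14 > 9 — satisfied.
(8) a1 = 17, a6 = 1; distinct — satisfied.

Constraints 3, 4, and 6 are violated.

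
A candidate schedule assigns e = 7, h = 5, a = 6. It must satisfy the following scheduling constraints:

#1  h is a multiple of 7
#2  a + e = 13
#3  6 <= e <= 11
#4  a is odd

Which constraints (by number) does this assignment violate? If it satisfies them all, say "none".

#1 5 = 7*0 + 5, so 7 does not divide 5 — does not hold.
#2 a + e = 6 + 7 = 13 — holds.
#3 e = 7 lies in [6, 11] — holds.
#4 a = 6 is even — does not hold.

The assignment fails constraints 1 and 4.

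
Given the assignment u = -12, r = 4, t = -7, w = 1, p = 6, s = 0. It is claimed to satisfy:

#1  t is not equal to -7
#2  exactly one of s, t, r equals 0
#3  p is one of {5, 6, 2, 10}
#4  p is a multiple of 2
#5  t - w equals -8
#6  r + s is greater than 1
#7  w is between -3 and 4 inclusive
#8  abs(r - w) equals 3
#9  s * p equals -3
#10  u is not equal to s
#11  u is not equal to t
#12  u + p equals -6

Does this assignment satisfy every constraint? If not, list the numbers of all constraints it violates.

#1 t = -7, but -7 is required to differ — does not hold.
#2 s=0, t=-7, r=4; 1 of them equals 0 — holds.
#3 p = 6 is in {5, 6, 2, 10} — holds.
#4 6 / 2 = 3, so 2 divides 6 — holds.
#5 t - w = -7 - 1 = -8 — holds.
#6 r + s = 4 + 0 = 4; 4 > 1 — holds.
#7 w = 1 lies in [-3, 4] — holds.
#8 abs(4 - 1) = 3 — holds.
#9 s * p = 0 * 6 = 0, not -3 — does not hold.
#10 u = -12, s = 0; distinct — holds.
#11 u = -12, t = -7; distinct — holds.
#12 u + p = -12 + 6 = -6 — holds.

Violated: 1 and 9.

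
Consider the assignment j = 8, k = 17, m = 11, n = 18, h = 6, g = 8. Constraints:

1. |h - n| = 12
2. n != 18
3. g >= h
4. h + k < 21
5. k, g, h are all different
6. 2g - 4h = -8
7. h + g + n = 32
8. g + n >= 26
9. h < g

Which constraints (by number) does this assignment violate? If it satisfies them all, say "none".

Constraints 2 and 4 are violated.

1. |6 - 18| = 12 — holds.
2. n = 18, but 18 is required to differ — does not hold.
3. g = 8, h = 6; 8 ≥ 6 — holds.
4. h + k = 6 + 17 = 23; 23 ≥ 21, bound 21 not met — does not hold.
5. values 17, 8, 6 are pairwise distinct — holds.
6. 2g - 4h = 2(8) - 4(6) = -8 — holds.
7. h + g + n = 6 + 8 + 18 = 32 — holds.
8. g + n = 8 + 18 = 26; 26 ≥ 26 — holds.
9. h = 6, g = 8; 6 < 8 — holds.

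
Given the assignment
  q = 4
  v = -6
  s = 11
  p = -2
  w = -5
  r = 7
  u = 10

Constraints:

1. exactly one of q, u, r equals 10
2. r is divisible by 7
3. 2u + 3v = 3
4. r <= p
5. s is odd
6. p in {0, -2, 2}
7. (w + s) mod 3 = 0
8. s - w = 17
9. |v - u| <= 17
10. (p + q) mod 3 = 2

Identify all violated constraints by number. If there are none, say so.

Constraints 3, 4, 8 are violated.

1. q=4, u=10, r=7; 1 of them equals 10 — satisfied.
2. 7 / 7 = 1, so 7 divides 7 — satisfied.
3. 2u + 3v = 2(10) + 3(-6) = 2, not 3 — violated.
4. r = 7, p = -2; 7 > -2 (want ≤) — violated.
5. s = 11 is odd — satisfied.
6. p = -2 is in {0, -2, 2} — satisfied.
7. w + s = 6; 6 mod 3 = 0 — satisfied.
8. s - w = 11 - (-5) = 16, not 17 — violated.
9. |-6 - 10| = 16; 16 ≤ 17 — satisfied.
10. p + q = 2; 2 mod 3 = 2 — satisfied.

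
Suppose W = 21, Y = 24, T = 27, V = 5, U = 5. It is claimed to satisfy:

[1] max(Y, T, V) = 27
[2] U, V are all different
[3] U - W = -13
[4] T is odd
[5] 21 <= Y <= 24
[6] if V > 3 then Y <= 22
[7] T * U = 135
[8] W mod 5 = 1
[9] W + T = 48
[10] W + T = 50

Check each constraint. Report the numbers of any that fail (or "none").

Constraints 2, 3, 6, and 10 are violated.

[1] max(24, 27, 5) = 27 — satisfied.
[2] U = V = 5, not all different — violated.
[3] U - W = 5 - 21 = -16, not -13 — violated.
[4] T = 27 is odd — satisfied.
[5] Y = 24 lies in [21, 24] — satisfied.
[6] V = 5 > 3, so we need Y ≤ 22; but Y = 24 > 22 — violated.
[7] T * U = 27 * 5 = 135 — satisfied.
[8] 21 mod 5 = 1 — satisfied.
[9] W + T = 21 + 27 = 48 — satisfied.
[10] W + T = 21 + 27 = 48, not 50 — violated.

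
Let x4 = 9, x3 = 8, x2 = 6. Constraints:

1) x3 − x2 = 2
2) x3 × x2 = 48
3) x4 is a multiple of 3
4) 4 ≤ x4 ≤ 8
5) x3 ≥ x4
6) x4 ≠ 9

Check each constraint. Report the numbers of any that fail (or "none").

1) x3 − x2 = 8 − 6 = 2  yes
2) x3 × x2 = 8 × 6 = 48  yes
3) 9 / 3 = 3, so 3 divides 9  yes
4) x4 = 9 is outside [4, 8]  no
5) x3 = 8, x4 = 9; 8 < 9 (want ≥)  no
6) x4 = 9, but 9 is required to differ  no

No — constraints 4, 5, and 6 are not satisfied.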